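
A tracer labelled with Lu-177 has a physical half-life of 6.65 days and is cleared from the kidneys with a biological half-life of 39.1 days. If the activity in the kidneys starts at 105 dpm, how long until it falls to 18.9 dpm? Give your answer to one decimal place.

14.1 days

1/t_eff = 1/t_phys + 1/t_biol = 1/6.65 + 1/39.1 = 0.17595 per day.
t_eff = 6.65 × 39.1 / (6.65 + 39.1) ≈ 5.6834 days.
n = log₂(105/18.9) ≈ 2.4739; t = 2.4739 × 5.6834 ≈ 14.06 days.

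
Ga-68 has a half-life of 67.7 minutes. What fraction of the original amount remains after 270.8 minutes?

n = 270.8/67.7 ≈ 4 half-lives.
Fraction remaining = (1/2)^4 ≈ 0.0625.

0.0625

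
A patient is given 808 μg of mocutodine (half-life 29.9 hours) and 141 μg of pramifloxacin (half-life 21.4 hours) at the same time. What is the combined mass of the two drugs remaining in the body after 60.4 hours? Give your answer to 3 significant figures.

mocutodine: 808 × (1/2)^(60.4/29.9) = 808 × (1/2)^2.0201 ≈ 199.21 μg.
pramifloxacin: 141 × (1/2)^(60.4/21.4) = 141 × (1/2)^2.8224 ≈ 19.933 μg.
Total = 199.21 + 19.933 ≈ 219.14 μg.

219 μg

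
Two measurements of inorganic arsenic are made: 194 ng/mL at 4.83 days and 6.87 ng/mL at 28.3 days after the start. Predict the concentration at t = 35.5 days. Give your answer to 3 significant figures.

Over Δt = 28.3 − 4.83 = 23.47 days, the level fell by a factor of 194/6.87 ≈ 28.239.
n = log₂(28.239) ≈ 4.8196 half-lives, so t½ = 23.47/4.8196 ≈ 4.8697 days.
From t = 28.3 to t = 35.5: 6.87 × (1/2)^((35.5−28.3)/4.8697) ≈ 2.4653 ng/mL.

2.47 ng/mL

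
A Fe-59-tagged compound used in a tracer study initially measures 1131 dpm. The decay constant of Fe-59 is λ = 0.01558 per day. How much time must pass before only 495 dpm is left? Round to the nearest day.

53 days

t½ = ln 2 / λ = 0.69315 / 0.01558 ≈ 44.49 days.
Fraction remaining = 495/1131 ≈ 0.43767.
n = log₂(1131/495) = ln(2.2848)/ln 2 ≈ 1.1921 half-lives.
t = n × t½ = 1.1921 × 44.49 ≈ 53.036 days.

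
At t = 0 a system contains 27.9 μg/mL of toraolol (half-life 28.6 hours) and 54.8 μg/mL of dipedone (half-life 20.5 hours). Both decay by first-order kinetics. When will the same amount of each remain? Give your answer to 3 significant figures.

70.5 hours

Set 27.9·(1/2)^(t/28.6) = 54.8·(1/2)^(t/20.5).
Taking log₂: log₂(27.9/54.8) = t·(1/28.6 − 1/20.5).
log₂(0.50912) = -0.97391; 1/28.6 − 1/20.5 = -0.013815.
t = -0.97391 / -0.013815 ≈ 70.494 hours.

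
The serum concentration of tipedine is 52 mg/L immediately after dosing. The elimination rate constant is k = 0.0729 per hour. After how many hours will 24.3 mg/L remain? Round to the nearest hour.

t½ = ln 2 / k = 0.69315 / 0.0729 ≈ 9.5082 hours.
Fraction remaining = 24.3/52 ≈ 0.46731.
n = log₂(52/24.3) = ln(2.1399)/ln 2 ≈ 1.0976 half-lives.
t = n × t½ = 1.0976 × 9.5082 ≈ 10.436 hours.

10 hours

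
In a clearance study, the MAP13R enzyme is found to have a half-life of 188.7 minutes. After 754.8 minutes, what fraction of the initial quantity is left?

0.0625

n = 754.8/188.7 ≈ 4 half-lives.
Fraction remaining = (1/2)^4 ≈ 0.0625.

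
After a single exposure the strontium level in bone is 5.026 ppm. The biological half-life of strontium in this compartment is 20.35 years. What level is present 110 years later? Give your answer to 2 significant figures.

Number of half-lives: n = 110/20.35 ≈ 5.4054.
Remaining = 5.026 × (1/2)^5.4054 = 5.026 × 0.023595 ≈ 0.11859 ppm.

0.12 ppm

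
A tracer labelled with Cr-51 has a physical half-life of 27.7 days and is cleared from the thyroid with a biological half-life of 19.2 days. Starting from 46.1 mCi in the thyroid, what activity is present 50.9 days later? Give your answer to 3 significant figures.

2.05 mCi

1/t_eff = 1/t_phys + 1/t_biol = 1/27.7 + 1/19.2 = 0.088184 per day.
t_eff = 27.7 × 19.2 / (27.7 + 19.2) ≈ 11.34 days.
Remaining = 46.1 × (1/2)^(50.9/11.34) = 46.1 × (1/2)^4.4886 ≈ 2.0535 mCi.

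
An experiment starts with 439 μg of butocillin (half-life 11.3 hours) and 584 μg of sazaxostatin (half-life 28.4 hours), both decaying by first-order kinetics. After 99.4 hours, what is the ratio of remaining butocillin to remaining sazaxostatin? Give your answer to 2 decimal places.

0.02

butocillin: 439 × (1/2)^(99.4/11.3) = 439 × (1/2)^8.7965 ≈ 0.98734 μg.
sazaxostatin: 584 × (1/2)^(99.4/28.4) = 584 × (1/2)^3.5 ≈ 51.619 μg.
Ratio ≈ 0.98734 / 51.619 ≈ 0.019128.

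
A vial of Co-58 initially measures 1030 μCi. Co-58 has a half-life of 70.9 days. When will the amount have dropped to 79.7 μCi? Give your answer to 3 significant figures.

262 days

Fraction remaining = 79.7/1030 ≈ 0.077379.
n = log₂(1030/79.7) = ln(12.923)/ln 2 ≈ 3.6919 half-lives.
t = n × t½ = 3.6919 × 70.9 ≈ 261.76 days.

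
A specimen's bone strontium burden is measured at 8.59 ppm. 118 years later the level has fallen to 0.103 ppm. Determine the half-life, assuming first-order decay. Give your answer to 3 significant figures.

A/A₀ = 0.103/8.59 ≈ 0.011991.
n = log₂(83.398) ≈ 6.3819 half-lives elapsed in 118 years.
t½ = 118/6.3819 ≈ 18.49 years.

18.5 years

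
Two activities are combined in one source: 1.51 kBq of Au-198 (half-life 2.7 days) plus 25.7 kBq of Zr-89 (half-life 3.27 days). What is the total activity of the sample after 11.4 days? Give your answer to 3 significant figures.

Au-198: 1.51 × (1/2)^(11.4/2.7) = 1.51 × (1/2)^4.2222 ≈ 0.080902 kBq.
Zr-89: 25.7 × (1/2)^(11.4/3.27) = 25.7 × (1/2)^3.4862 ≈ 2.2934 kBq.
Total = 0.080902 + 2.2934 ≈ 2.3743 kBq.

2.37 kBq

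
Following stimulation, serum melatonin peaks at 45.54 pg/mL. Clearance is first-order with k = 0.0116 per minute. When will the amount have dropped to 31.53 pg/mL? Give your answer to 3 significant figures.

31.7 minutes

t½ = ln 2 / k = 0.69315 / 0.0116 ≈ 59.754 minutes.
Fraction remaining = 31.53/45.54 ≈ 0.69236.
n = log₂(45.54/31.53) = ln(1.4443)/ln 2 ≈ 0.53041 half-lives.
t = n × t½ = 0.53041 × 59.754 ≈ 31.694 minutes.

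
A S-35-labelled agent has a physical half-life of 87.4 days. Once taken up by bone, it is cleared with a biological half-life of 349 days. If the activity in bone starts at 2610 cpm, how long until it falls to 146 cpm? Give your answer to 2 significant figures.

1/t_eff = 1/t_phys + 1/t_biol = 1/87.4 + 1/349 = 0.014307 per day.
t_eff = 87.4 × 349 / (87.4 + 349) ≈ 69.896 days.
n = log₂(2610/146) ≈ 4.16; t = 4.16 × 69.896 ≈ 290.77 days.

290 days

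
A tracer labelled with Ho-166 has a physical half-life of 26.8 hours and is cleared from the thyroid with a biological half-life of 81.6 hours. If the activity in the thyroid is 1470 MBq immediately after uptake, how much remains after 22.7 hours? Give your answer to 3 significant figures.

1/t_eff = 1/t_phys + 1/t_biol = 1/26.8 + 1/81.6 = 0.049568 per hour.
t_eff = 26.8 × 81.6 / (26.8 + 81.6) ≈ 20.174 hours.
Remaining = 1470 × (1/2)^(22.7/20.174) = 1470 × (1/2)^1.1252 ≈ 673.9 MBq.

674 MBq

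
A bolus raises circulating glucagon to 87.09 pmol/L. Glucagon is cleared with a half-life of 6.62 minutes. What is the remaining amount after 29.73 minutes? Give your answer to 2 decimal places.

3.87 pmol/L

Number of half-lives: n = 29.73/6.62 ≈ 4.4909.
Remaining = 87.09 × (1/2)^4.4909 = 87.09 × 0.044473 ≈ 3.8731 pmol/L.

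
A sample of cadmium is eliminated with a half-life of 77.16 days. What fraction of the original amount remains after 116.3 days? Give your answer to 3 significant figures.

n = 116.3/77.16 ≈ 1.5073 half-lives.
Fraction remaining = (1/2)^1.5073 ≈ 0.35178.

0.352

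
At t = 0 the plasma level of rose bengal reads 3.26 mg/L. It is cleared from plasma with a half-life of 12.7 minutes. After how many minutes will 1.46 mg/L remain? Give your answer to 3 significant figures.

14.7 minutes

Fraction remaining = 1.46/3.26 ≈ 0.44785.
n = log₂(3.26/1.46) = ln(2.2329)/ln 2 ≈ 1.1589 half-lives.
t = n × t½ = 1.1589 × 12.7 ≈ 14.718 minutes.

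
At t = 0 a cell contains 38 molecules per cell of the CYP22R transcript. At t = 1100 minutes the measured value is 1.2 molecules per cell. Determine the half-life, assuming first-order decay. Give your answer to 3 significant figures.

221 minutes

A/A₀ = 1.2/38 ≈ 0.031579.
n = log₂(31.667) ≈ 4.9849 half-lives elapsed in 1100 minutes.
t½ = 1100/4.9849 ≈ 220.67 minutes.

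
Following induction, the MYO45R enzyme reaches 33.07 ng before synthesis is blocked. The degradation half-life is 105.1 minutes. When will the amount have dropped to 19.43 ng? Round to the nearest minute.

81 minutes

Fraction remaining = 19.43/33.07 ≈ 0.58754.
n = log₂(33.07/19.43) = ln(1.702)/ln 2 ≈ 0.76724 half-lives.
t = n × t½ = 0.76724 × 105.1 ≈ 80.637 minutes.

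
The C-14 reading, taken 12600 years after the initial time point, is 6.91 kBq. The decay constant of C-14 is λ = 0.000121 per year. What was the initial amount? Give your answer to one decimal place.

t½ = ln 2 / λ = 0.69315 / 0.000121 ≈ 5728.5 years.
Number of half-lives elapsed: n = 12600/5728.5 ≈ 2.1995.
A₀ = A × 2^n = 6.91 × 2^2.1995 = 6.91 × 4.5933 ≈ 31.74 kBq.

31.7 kBq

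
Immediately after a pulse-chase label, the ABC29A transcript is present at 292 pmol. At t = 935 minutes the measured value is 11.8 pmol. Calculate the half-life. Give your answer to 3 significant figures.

202 minutes

A/A₀ = 11.8/292 ≈ 0.040411.
n = log₂(24.746) ≈ 4.6291 half-lives elapsed in 935 minutes.
t½ = 935/4.6291 ≈ 201.98 minutes.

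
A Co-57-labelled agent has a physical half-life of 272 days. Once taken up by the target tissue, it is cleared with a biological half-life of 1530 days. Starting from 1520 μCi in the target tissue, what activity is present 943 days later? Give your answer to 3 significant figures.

89.7 μCi

1/t_eff = 1/t_phys + 1/t_biol = 1/272 + 1/1530 = 0.0043301 per day.
t_eff = 272 × 1530 / (272 + 1530) ≈ 230.94 days.
Remaining = 1520 × (1/2)^(943/230.94) = 1520 × (1/2)^4.0833 ≈ 89.673 μCi.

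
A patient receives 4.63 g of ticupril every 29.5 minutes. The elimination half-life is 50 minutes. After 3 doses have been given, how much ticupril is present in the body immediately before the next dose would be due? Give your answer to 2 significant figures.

The 3 doses were given 88.5, 59, 29.5 minutes ago.
Total = 4.63·(1/2)^(88.5/50) + 4.63·(1/2)^(59/50) + 4.63·(1/2)^(29.5/50)
      = 1.3576 + 2.0435 + 3.0759 ≈ 6.4769 g.

6.5 g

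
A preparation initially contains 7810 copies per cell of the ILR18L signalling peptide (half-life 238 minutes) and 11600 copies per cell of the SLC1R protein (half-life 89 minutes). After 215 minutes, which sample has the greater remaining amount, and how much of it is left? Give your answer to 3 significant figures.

ILR18L signalling peptide: 7810 × (1/2)^0.90336 ≈ 4175.5 copies per cell.
SLC1R protein: 11600 × (1/2)^2.4157 ≈ 2174 copies per cell.
ILR18L signalling peptide has more remaining, at ≈ 4175.5 copies per cell.

ILR18L signalling peptide, 4180 copies per cell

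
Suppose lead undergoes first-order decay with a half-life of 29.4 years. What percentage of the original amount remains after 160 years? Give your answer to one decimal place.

n = 160/29.4 ≈ 5.4422 half-lives.
Fraction remaining = (1/2)^5.4422 ≈ 0.023001, i.e. 2.3001%.

2.3%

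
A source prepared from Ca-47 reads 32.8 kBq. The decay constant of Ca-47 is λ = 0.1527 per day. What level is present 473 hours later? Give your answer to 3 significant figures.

1.62 kBq

t½ = ln 2 / λ = 0.69315 / 0.1527 ≈ 4.5393 days.
Convert the elapsed time: 473 hours = 19.7083 days.
Number of half-lives: n = 19.7083/4.5393 ≈ 4.3417.
Remaining = 32.8 × (1/2)^4.3417 = 32.8 × 0.049318 ≈ 1.6176 kBq.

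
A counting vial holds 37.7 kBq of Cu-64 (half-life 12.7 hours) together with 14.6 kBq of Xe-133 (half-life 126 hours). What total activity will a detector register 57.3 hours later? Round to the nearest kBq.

12 kBq

Cu-64: 37.7 × (1/2)^(57.3/12.7) = 37.7 × (1/2)^4.5118 ≈ 1.6525 kBq.
Xe-133: 14.6 × (1/2)^(57.3/126) = 14.6 × (1/2)^0.45476 ≈ 10.653 kBq.
Total = 1.6525 + 10.653 ≈ 12.305 kBq.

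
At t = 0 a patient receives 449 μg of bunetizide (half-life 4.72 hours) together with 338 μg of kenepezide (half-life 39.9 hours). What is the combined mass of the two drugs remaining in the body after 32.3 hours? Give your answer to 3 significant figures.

bunetizide: 449 × (1/2)^(32.3/4.72) = 449 × (1/2)^6.8432 ≈ 3.9105 μg.
kenepezide: 338 × (1/2)^(32.3/39.9) = 338 × (1/2)^0.80952 ≈ 192.85 μg.
Total = 3.9105 + 192.85 ≈ 196.76 μg.

197 μg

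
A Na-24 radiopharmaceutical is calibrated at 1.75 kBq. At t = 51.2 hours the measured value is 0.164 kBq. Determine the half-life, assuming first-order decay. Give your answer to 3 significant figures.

15.0 hours

A/A₀ = 0.164/1.75 ≈ 0.093714.
n = log₂(10.671) ≈ 3.4156 half-lives elapsed in 51.2 hours.
t½ = 51.2/3.4156 ≈ 14.99 hours.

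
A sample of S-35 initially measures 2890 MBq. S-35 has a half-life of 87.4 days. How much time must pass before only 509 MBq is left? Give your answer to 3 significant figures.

219 days

Fraction remaining = 509/2890 ≈ 0.17612.
n = log₂(2890/509) = ln(5.6778)/ln 2 ≈ 2.5053 half-lives.
t = n × t½ = 2.5053 × 87.4 ≈ 218.97 days.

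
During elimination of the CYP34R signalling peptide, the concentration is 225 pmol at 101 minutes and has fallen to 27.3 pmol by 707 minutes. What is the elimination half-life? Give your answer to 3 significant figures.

199 minutes

Over Δt = 707 − 101 = 606 minutes, the level fell by a factor of 225/27.3 ≈ 8.2418.
n = log₂(8.2418) ≈ 3.043 half-lives, so t½ = 606/3.043 ≈ 199.15 minutes.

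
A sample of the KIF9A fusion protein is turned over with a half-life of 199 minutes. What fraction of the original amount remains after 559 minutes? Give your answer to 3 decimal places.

n = 559/199 ≈ 2.809 half-lives.
Fraction remaining = (1/2)^2.809 ≈ 0.14269.

0.143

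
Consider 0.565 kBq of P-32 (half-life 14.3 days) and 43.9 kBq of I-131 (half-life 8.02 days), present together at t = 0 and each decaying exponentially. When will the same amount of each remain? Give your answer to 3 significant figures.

115 days

Set 0.565·(1/2)^(t/14.3) = 43.9·(1/2)^(t/8.02).
Taking log₂: log₂(0.565/43.9) = t·(1/14.3 − 1/8.02).
log₂(0.01287) = -6.2798; 1/14.3 − 1/8.02 = -0.054758.
t = -6.2798 / -0.054758 ≈ 114.68 days.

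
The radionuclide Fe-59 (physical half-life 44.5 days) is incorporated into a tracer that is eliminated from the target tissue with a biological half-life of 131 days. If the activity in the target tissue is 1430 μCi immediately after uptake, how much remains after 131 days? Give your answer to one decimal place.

92.9 μCi

1/t_eff = 1/t_phys + 1/t_biol = 1/44.5 + 1/131 = 0.030105 per day.
t_eff = 44.5 × 131 / (44.5 + 131) ≈ 33.217 days.
Remaining = 1430 × (1/2)^(131/33.217) = 1430 × (1/2)^3.9438 ≈ 92.924 μCi.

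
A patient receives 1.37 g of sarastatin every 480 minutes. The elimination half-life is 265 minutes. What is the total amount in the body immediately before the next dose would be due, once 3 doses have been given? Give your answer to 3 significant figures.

The 3 doses were given 1440, 960, 480 minutes ago.
Total = 1.37·(1/2)^(1440/265) + 1.37·(1/2)^(960/265) + 1.37·(1/2)^(480/265)
      = 0.031691 + 0.11122 + 0.39035 ≈ 0.53327 g.

0.533 g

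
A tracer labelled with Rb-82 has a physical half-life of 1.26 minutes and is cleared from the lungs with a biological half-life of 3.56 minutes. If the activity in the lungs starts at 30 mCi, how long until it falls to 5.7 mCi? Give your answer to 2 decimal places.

1/t_eff = 1/t_phys + 1/t_biol = 1/1.26 + 1/3.56 = 1.0745 per minute.
t_eff = 1.26 × 3.56 / (1.26 + 3.56) ≈ 0.93062 minutes.
n = log₂(30/5.7) ≈ 2.3959; t = 2.3959 × 0.93062 ≈ 2.2297 minutes.

2.23 minutes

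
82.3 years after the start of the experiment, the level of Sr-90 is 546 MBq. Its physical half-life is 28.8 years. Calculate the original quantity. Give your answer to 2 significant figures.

4000 MBq

Number of half-lives elapsed: n = 82.3/28.8 ≈ 2.8576.
A₀ = A × 2^n = 546 × 2^2.8576 = 546 × 7.2483 ≈ 3957.6 MBq.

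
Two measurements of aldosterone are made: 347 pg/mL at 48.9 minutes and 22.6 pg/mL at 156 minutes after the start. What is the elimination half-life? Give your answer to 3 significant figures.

27.2 minutes

Over Δt = 156 − 48.9 = 107.1 minutes, the level fell by a factor of 347/22.6 ≈ 15.354.
n = log₂(15.354) ≈ 3.9405 half-lives, so t½ = 107.1/3.9405 ≈ 27.179 minutes.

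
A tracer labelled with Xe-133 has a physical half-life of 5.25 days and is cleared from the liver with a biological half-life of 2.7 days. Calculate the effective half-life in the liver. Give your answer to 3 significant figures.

1.78 days

1/t_eff = 1/t_phys + 1/t_biol = 1/5.25 + 1/2.7 = 0.56085 per day.
t_eff = 5.25 × 2.7 / (5.25 + 2.7) ≈ 1.783 days.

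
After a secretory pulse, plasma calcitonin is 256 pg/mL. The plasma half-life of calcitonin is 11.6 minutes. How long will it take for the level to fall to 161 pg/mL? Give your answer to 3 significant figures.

7.76 minutes

Fraction remaining = 161/256 ≈ 0.62891.
n = log₂(256/161) = ln(1.5901)/ln 2 ≈ 0.66908 half-lives.
t = n × t½ = 0.66908 × 11.6 ≈ 7.7614 minutes.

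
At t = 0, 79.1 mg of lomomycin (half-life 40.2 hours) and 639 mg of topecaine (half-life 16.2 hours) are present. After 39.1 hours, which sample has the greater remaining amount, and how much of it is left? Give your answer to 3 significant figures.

topecaine, 120 mg

lomomycin: 79.1 × (1/2)^0.97264 ≈ 40.307 mg.
topecaine: 639 × (1/2)^2.4136 ≈ 119.93 mg.
Topecaine has more remaining, at ≈ 119.93 mg.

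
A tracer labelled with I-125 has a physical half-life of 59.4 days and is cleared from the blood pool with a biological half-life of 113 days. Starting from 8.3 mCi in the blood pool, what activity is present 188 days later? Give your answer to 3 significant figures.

1/t_eff = 1/t_phys + 1/t_biol = 1/59.4 + 1/113 = 0.025685 per day.
t_eff = 59.4 × 113 / (59.4 + 113) ≈ 38.934 days.
Remaining = 8.3 × (1/2)^(188/38.934) = 8.3 × (1/2)^4.8287 ≈ 0.29208 mCi.

0.292 mCi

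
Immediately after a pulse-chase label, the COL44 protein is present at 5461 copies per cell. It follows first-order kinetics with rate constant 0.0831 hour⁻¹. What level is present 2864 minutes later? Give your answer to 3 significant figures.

103 copies per cell

t½ = ln 2 / k = 0.69315 / 0.0831 ≈ 8.3411 hours.
Convert the elapsed time: 2864 minutes = 47.7333 hours.
Number of half-lives: n = 47.7333/8.3411 ≈ 5.7227.
Remaining = 5461 × (1/2)^5.7227 = 5461 × 0.018937 ≈ 103.41 copies per cell.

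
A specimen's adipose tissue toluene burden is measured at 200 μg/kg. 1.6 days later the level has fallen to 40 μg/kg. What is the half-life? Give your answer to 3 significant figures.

A/A₀ = 40/200 ≈ 0.2.
n = log₂(5) ≈ 2.3219 half-lives elapsed in 1.6 days.
t½ = 1.6/2.3219 ≈ 0.68908 days.

0.689 days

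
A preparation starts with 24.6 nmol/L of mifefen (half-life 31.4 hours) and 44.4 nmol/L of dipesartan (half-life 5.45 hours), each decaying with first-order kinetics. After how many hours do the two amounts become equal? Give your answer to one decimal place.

5.6 hours

Set 24.6·(1/2)^(t/31.4) = 44.4·(1/2)^(t/5.45).
Taking log₂: log₂(24.6/44.4) = t·(1/31.4 − 1/5.45).
log₂(0.55405) = -0.8519; 1/31.4 − 1/5.45 = -0.15164.
t = -0.8519 / -0.15164 ≈ 5.618 hours.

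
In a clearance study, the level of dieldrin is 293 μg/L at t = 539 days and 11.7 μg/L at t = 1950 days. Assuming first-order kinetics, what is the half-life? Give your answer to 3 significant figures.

304 days

Over Δt = 1950 − 539 = 1411 days, the level fell by a factor of 293/11.7 ≈ 25.043.
n = log₂(25.043) ≈ 4.6463 half-lives, so t½ = 1411/4.6463 ≈ 303.68 days.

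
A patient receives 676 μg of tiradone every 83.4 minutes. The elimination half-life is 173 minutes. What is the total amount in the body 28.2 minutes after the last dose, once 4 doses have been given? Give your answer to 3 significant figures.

1570 μg

The 4 doses were given 278.4, 195, 111.6, 28.2 minutes ago.
Total = 676·(1/2)^(278.4/173) + 676·(1/2)^(195/173) + 676·(1/2)^(111.6/173) + 676·(1/2)^(28.2/173)
      = 221.57 + 309.48 + 432.27 + 603.78 ≈ 1567.1 μg.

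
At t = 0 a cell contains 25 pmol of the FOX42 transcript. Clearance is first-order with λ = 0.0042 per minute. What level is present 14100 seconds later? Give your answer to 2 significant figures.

9.3 pmol

t½ = ln 2 / λ = 0.69315 / 0.0042 ≈ 165.04 minutes.
Convert the elapsed time: 14100 seconds = 235 minutes.
Number of half-lives: n = 235/165.04 ≈ 1.4239.
Remaining = 25 × (1/2)^1.4239 = 25 × 0.37269 ≈ 9.3173 pmol.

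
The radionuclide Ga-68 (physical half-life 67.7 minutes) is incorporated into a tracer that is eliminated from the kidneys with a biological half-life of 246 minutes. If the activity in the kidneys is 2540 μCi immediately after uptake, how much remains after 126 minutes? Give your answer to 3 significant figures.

490 μCi

1/t_eff = 1/t_phys + 1/t_biol = 1/67.7 + 1/246 = 0.018836 per minute.
t_eff = 67.7 × 246 / (67.7 + 246) ≈ 53.09 minutes.
Remaining = 2540 × (1/2)^(126/53.09) = 2540 × (1/2)^2.3733 ≈ 490.21 μCi.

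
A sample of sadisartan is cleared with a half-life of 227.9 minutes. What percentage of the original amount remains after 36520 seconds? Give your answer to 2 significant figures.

36520 seconds = 608.667 minutes.
n = 608.667/227.9 ≈ 2.6708 half-lives.
Fraction remaining = (1/2)^2.6708 ≈ 0.15704, i.e. 15.704%.

16%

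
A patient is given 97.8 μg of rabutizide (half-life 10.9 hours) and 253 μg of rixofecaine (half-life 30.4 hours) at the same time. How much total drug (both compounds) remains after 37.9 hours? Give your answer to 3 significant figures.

115 μg

rabutizide: 97.8 × (1/2)^(37.9/10.9) = 97.8 × (1/2)^3.4771 ≈ 8.7829 μg.
rixofecaine: 253 × (1/2)^(37.9/30.4) = 253 × (1/2)^1.2467 ≈ 106.62 μg.
Total = 8.7829 + 106.62 ≈ 115.4 μg.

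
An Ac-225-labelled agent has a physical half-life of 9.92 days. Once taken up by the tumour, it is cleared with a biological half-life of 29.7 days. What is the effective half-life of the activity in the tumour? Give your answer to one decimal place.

1/t_eff = 1/t_phys + 1/t_biol = 1/9.92 + 1/29.7 = 0.13448 per day.
t_eff = 9.92 × 29.7 / (9.92 + 29.7) ≈ 7.4362 days.

7.4 days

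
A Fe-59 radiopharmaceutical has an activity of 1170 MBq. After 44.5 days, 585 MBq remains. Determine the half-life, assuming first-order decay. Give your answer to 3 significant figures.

A/A₀ = 585/1170 ≈ 0.5.
n = log₂(2) ≈ 1 half-life elapsed in 44.5 days.
t½ = 44.5/1 ≈ 44.5 days.

44.5 days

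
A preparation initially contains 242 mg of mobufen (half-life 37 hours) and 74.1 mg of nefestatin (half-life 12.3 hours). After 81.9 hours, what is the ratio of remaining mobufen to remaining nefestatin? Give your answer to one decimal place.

mobufen: 242 × (1/2)^(81.9/37) = 242 × (1/2)^2.2135 ≈ 52.177 mg.
nefestatin: 74.1 × (1/2)^(81.9/12.3) = 74.1 × (1/2)^6.6585 ≈ 0.7335 mg.
Ratio ≈ 52.177 / 0.7335 ≈ 71.135.

71.1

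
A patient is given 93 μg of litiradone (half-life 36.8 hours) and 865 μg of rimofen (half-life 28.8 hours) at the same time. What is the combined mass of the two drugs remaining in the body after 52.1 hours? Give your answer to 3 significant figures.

282 μg

litiradone: 93 × (1/2)^(52.1/36.8) = 93 × (1/2)^1.4158 ≈ 34.858 μg.
rimofen: 865 × (1/2)^(52.1/28.8) = 865 × (1/2)^1.809 ≈ 246.86 μg.
Total = 34.858 + 246.86 ≈ 281.71 μg.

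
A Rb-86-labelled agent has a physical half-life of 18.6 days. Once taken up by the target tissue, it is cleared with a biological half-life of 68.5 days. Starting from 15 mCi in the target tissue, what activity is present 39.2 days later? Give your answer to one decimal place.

1/t_eff = 1/t_phys + 1/t_biol = 1/18.6 + 1/68.5 = 0.068362 per day.
t_eff = 18.6 × 68.5 / (18.6 + 68.5) ≈ 14.628 days.
Remaining = 15 × (1/2)^(39.2/14.628) = 15 × (1/2)^2.6798 ≈ 2.341 mCi.

2.3 mCi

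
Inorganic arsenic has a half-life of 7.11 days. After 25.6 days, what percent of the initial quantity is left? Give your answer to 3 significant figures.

8.24%

n = 25.6/7.11 ≈ 3.6006 half-lives.
Fraction remaining = (1/2)^3.6006 ≈ 0.082437, i.e. 8.2437%.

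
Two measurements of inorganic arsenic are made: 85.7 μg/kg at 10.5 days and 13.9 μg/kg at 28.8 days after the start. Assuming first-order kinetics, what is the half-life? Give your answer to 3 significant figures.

Over Δt = 28.8 − 10.5 = 18.3 days, the level fell by a factor of 85.7/13.9 ≈ 6.1655.
n = log₂(6.1655) ≈ 2.6242 half-lives, so t½ = 18.3/2.6242 ≈ 6.9735 days.

6.97 days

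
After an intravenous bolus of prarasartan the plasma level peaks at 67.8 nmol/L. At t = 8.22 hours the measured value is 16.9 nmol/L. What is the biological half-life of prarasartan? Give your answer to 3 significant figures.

A/A₀ = 16.9/67.8 ≈ 0.24926.
n = log₂(4.0118) ≈ 2.0043 half-lives elapsed in 8.22 hours.
t½ = 8.22/2.0043 ≈ 4.1013 hours.

4.10 hours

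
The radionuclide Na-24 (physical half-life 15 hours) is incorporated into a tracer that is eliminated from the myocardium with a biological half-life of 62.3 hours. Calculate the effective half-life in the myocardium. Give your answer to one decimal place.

1/t_eff = 1/t_phys + 1/t_biol = 1/15 + 1/62.3 = 0.082718 per hour.
t_eff = 15 × 62.3 / (15 + 62.3) ≈ 12.089 hours.

12.1 hours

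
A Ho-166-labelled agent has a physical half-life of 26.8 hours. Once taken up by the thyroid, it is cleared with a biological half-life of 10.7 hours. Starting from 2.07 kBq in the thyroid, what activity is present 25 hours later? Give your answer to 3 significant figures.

1/t_eff = 1/t_phys + 1/t_biol = 1/26.8 + 1/10.7 = 0.13077 per hour.
t_eff = 26.8 × 10.7 / (26.8 + 10.7) ≈ 7.6469 hours.
Remaining = 2.07 × (1/2)^(25/7.6469) = 2.07 × (1/2)^3.2693 ≈ 0.21469 kBq.

0.215 kBq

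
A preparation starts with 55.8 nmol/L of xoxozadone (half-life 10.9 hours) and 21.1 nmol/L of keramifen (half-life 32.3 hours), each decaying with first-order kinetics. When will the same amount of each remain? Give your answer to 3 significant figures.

Set 55.8·(1/2)^(t/10.9) = 21.1·(1/2)^(t/32.3).
Taking log₂: log₂(55.8/21.1) = t·(1/10.9 − 1/32.3).
log₂(2.6445) = 1.403; 1/10.9 − 1/32.3 = 0.060783.
t = 1.403 / 0.060783 ≈ 23.082 hours.

23.1 hours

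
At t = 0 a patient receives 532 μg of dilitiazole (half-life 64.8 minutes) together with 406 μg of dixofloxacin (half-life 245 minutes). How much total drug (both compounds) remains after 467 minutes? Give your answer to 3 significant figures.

dilitiazole: 532 × (1/2)^(467/64.8) = 532 × (1/2)^7.2068 ≈ 3.6012 μg.
dixofloxacin: 406 × (1/2)^(467/245) = 406 × (1/2)^1.9061 ≈ 108.32 μg.
Total = 3.6012 + 108.32 ≈ 111.93 μg.

112 μg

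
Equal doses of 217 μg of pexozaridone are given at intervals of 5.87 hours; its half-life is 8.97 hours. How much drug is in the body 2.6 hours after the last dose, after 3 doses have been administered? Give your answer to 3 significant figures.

The 3 doses were given 14.34, 8.47, 2.6 hours ago.
Total = 217·(1/2)^(14.34/8.97) + 217·(1/2)^(8.47/8.97) + 217·(1/2)^(2.6/8.97)
      = 71.65 + 112.77 + 177.5 ≈ 361.93 μg.

362 μg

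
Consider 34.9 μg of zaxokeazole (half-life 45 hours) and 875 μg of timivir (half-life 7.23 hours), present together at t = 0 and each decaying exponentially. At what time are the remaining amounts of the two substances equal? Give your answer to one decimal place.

40.0 hours

Set 34.9·(1/2)^(t/45) = 875·(1/2)^(t/7.23).
Taking log₂: log₂(34.9/875) = t·(1/45 − 1/7.23).
log₂(0.039886) = -4.648; 1/45 − 1/7.23 = -0.11609.
t = -4.648 / -0.11609 ≈ 40.038 hours.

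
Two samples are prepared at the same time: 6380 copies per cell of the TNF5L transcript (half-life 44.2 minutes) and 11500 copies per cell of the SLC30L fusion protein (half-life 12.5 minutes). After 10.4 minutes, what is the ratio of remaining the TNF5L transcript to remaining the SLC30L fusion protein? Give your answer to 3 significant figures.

TNF5L transcript: 6380 × (1/2)^(10.4/44.2) = 6380 × (1/2)^0.23529 ≈ 5419.9 copies per cell.
SLC30L fusion protein: 11500 × (1/2)^(10.4/12.5) = 11500 × (1/2)^0.832 ≈ 6460.1 copies per cell.
Ratio ≈ 5419.9 / 6460.1 ≈ 0.83898.

0.839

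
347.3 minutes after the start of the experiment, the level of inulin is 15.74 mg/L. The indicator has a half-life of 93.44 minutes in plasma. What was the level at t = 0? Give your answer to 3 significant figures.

Number of half-lives elapsed: n = 347.3/93.44 ≈ 3.7168.
A₀ = A × 2^n = 15.74 × 2^3.7168 = 15.74 × 13.148 ≈ 206.96 mg/L.

207 mg/L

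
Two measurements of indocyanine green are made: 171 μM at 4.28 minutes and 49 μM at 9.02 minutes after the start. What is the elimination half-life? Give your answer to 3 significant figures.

2.63 minutes

Over Δt = 9.02 − 4.28 = 4.74 minutes, the level fell by a factor of 171/49 ≈ 3.4898.
n = log₂(3.4898) ≈ 1.8031 half-lives, so t½ = 4.74/1.8031 ≈ 2.6287 minutes.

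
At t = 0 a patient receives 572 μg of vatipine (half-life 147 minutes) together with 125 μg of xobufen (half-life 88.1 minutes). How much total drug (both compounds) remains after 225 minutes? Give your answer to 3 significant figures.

vatipine: 572 × (1/2)^(225/147) = 572 × (1/2)^1.5306 ≈ 197.99 μg.
xobufen: 125 × (1/2)^(225/88.1) = 125 × (1/2)^2.5539 ≈ 21.287 μg.
Total = 197.99 + 21.287 ≈ 219.27 μg.

219 μg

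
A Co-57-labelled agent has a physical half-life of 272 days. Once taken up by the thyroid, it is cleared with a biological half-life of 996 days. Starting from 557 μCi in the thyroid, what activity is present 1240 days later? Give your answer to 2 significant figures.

1/t_eff = 1/t_phys + 1/t_biol = 1/272 + 1/996 = 0.0046805 per day.
t_eff = 272 × 996 / (272 + 996) ≈ 213.65 days.
Remaining = 557 × (1/2)^(1240/213.65) = 557 × (1/2)^5.8038 ≈ 9.9709 μCi.

10 μCi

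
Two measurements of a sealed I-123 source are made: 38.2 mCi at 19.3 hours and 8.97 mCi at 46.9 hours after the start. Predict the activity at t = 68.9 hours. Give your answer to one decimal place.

Over Δt = 46.9 − 19.3 = 27.6 hours, the level fell by a factor of 38.2/8.97 ≈ 4.2586.
n = log₂(4.2586) ≈ 2.0904 half-lives, so t½ = 27.6/2.0904 ≈ 13.203 hours.
From t = 46.9 to t = 68.9: 8.97 × (1/2)^((68.9−46.9)/13.203) ≈ 2.8262 mCi.

2.8 mCi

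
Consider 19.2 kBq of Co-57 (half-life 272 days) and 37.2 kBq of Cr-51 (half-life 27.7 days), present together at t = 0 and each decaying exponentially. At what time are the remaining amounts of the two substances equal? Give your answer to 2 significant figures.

Set 19.2·(1/2)^(t/272) = 37.2·(1/2)^(t/27.7).
Taking log₂: log₂(19.2/37.2) = t·(1/272 − 1/27.7).
log₂(0.51613) = -0.9542; 1/272 − 1/27.7 = -0.032425.
t = -0.9542 / -0.032425 ≈ 29.428 days.

29 days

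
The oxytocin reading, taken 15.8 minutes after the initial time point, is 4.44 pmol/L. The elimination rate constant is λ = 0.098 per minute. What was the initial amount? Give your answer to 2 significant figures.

t½ = ln 2 / λ = 0.69315 / 0.098 ≈ 7.0729 minutes.
Number of half-lives elapsed: n = 15.8/7.0729 ≈ 2.2339.
A₀ = A × 2^n = 4.44 × 2^2.2339 = 4.44 × 4.7039 ≈ 20.885 pmol/L.

21 pmol/L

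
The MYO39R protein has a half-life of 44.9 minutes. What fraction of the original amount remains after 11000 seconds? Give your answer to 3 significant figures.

11000 seconds = 183.333 minutes.
n = 183.333/44.9 ≈ 4.0831 half-lives.
Fraction remaining = (1/2)^4.0831 ≈ 0.059.

0.0590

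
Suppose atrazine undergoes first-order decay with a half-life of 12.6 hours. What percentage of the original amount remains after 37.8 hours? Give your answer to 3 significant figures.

n = 37.8/12.6 ≈ 3 half-lives.
Fraction remaining = (1/2)^3 ≈ 0.125, i.e. 12.5%.

12.5%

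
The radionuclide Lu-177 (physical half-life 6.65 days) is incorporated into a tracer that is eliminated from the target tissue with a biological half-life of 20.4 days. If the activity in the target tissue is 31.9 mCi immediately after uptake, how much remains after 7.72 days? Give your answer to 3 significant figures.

1/t_eff = 1/t_phys + 1/t_biol = 1/6.65 + 1/20.4 = 0.1994 per day.
t_eff = 6.65 × 20.4 / (6.65 + 20.4) ≈ 5.0152 days.
Remaining = 31.9 × (1/2)^(7.72/5.0152) = 31.9 × (1/2)^1.5393 ≈ 10.975 mCi.

11.0 mCi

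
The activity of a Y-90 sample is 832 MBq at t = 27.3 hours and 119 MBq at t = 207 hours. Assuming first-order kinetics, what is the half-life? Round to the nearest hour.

64 hours

Over Δt = 207 − 27.3 = 179.7 hours, the level fell by a factor of 832/119 ≈ 6.9916.
n = log₂(6.9916) ≈ 2.8056 half-lives, so t½ = 179.7/2.8056 ≈ 64.05 hours.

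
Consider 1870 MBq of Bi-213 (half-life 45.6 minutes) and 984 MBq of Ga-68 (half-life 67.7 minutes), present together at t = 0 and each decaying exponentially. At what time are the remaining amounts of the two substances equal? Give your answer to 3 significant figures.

129 minutes

Set 1870·(1/2)^(t/45.6) = 984·(1/2)^(t/67.7).
Taking log₂: log₂(1870/984) = t·(1/45.6 − 1/67.7).
log₂(1.9004) = 0.92631; 1/45.6 − 1/67.7 = 0.0071588.
t = 0.92631 / 0.0071588 ≈ 129.39 minutes.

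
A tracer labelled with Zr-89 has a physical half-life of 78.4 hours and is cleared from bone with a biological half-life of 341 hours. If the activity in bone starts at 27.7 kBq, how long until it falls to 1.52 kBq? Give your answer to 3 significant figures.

267 hours

1/t_eff = 1/t_phys + 1/t_biol = 1/78.4 + 1/341 = 0.015688 per hour.
t_eff = 78.4 × 341 / (78.4 + 341) ≈ 63.744 hours.
n = log₂(27.7/1.52) ≈ 4.1877; t = 4.1877 × 63.744 ≈ 266.95 hours.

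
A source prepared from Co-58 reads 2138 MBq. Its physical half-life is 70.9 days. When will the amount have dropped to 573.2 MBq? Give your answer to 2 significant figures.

Fraction remaining = 573.2/2138 ≈ 0.2681.
n = log₂(2138/573.2) = ln(3.7299)/ln 2 ≈ 1.8992 half-lives.
t = n × t½ = 1.8992 × 70.9 ≈ 134.65 days.

130 days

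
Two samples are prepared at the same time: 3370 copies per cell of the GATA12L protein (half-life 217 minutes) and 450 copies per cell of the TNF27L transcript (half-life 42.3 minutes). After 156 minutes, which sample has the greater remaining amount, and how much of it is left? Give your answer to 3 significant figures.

GATA12L protein: 3370 × (1/2)^0.71889 ≈ 2047.5 copies per cell.
TNF27L transcript: 450 × (1/2)^3.6879 ≈ 34.917 copies per cell.
GATA12L protein has more remaining, at ≈ 2047.5 copies per cell.

GATA12L protein, 2050 copies per cell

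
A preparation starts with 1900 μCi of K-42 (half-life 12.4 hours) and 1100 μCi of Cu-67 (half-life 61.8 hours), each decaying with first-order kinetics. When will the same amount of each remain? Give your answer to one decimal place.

Set 1900·(1/2)^(t/12.4) = 1100·(1/2)^(t/61.8).
Taking log₂: log₂(1900/1100) = t·(1/12.4 − 1/61.8).
log₂(1.7273) = 0.7885; 1/12.4 − 1/61.8 = 0.064464.
t = 0.7885 / 0.064464 ≈ 12.232 hours.

12.2 hours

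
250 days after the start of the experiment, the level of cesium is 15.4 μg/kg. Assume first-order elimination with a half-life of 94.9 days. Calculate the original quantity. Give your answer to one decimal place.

Number of half-lives elapsed: n = 250/94.9 ≈ 2.6344.
A₀ = A × 2^n = 15.4 × 2^2.6344 = 15.4 × 6.209 ≈ 95.618 μg/kg.

95.6 μg/kg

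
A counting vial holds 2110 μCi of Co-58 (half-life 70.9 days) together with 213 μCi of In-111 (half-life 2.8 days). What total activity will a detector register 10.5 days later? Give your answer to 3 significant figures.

1920 μCi

Co-58: 2110 × (1/2)^(10.5/70.9) = 2110 × (1/2)^0.1481 ≈ 1904.1 μCi.
In-111: 213 × (1/2)^(10.5/2.8) = 213 × (1/2)^3.75 ≈ 15.831 μCi.
Total = 1904.1 + 15.831 ≈ 1920 μCi.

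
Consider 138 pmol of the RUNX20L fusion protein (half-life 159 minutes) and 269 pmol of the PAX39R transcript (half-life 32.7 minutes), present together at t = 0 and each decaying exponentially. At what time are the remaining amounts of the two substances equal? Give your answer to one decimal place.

39.6 minutes

Set 138·(1/2)^(t/159) = 269·(1/2)^(t/32.7).
Taking log₂: log₂(138/269) = t·(1/159 − 1/32.7).
log₂(0.51301) = -0.96294; 1/159 − 1/32.7 = -0.024292.
t = -0.96294 / -0.024292 ≈ 39.641 minutes.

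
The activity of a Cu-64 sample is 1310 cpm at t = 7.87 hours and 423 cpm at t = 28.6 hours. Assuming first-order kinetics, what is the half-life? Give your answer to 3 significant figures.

12.7 hours

Over Δt = 28.6 − 7.87 = 20.73 hours, the level fell by a factor of 1310/423 ≈ 3.0969.
n = log₂(3.0969) ≈ 1.6308 half-lives, so t½ = 20.73/1.6308 ≈ 12.711 hours.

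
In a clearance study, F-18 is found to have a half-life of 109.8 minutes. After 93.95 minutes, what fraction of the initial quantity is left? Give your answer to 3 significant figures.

0.553

n = 93.95/109.8 ≈ 0.85565 half-lives.
Fraction remaining = (1/2)^0.85565 ≈ 0.55262.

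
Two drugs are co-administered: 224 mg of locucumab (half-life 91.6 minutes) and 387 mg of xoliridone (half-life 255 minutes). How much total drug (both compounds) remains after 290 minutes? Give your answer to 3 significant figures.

locucumab: 224 × (1/2)^(290/91.6) = 224 × (1/2)^3.1659 ≈ 24.958 mg.
xoliridone: 387 × (1/2)^(290/255) = 387 × (1/2)^1.1373 ≈ 175.94 mg.
Total = 24.958 + 175.94 ≈ 200.9 mg.

201 mg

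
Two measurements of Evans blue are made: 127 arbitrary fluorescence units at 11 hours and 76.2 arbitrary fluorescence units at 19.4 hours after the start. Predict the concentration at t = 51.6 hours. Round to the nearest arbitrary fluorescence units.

11 arbitrary fluorescence units

Over Δt = 19.4 − 11 = 8.4 hours, the level fell by a factor of 127/76.2 ≈ 1.6667.
n = log₂(1.6667) ≈ 0.73697 half-lives, so t½ = 8.4/0.73697 ≈ 11.398 hours.
From t = 19.4 to t = 51.6: 76.2 × (1/2)^((51.6−19.4)/11.398) ≈ 10.753 arbitrary fluorescence units.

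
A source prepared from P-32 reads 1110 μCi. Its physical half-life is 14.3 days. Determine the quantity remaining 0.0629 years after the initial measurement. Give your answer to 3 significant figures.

Convert the elapsed time: 0.0629 years = 22.9585 days.
Number of half-lives: n = 22.9585/14.3 ≈ 1.6055.
Remaining = 1110 × (1/2)^1.6055 = 1110 × 0.32862 ≈ 364.77 μCi.

365 μCi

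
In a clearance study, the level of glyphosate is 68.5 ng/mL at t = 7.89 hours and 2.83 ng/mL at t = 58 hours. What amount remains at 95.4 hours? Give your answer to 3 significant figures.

0.262 ng/mL

Over Δt = 58 − 7.89 = 50.11 hours, the level fell by a factor of 68.5/2.83 ≈ 24.205.
n = log₂(24.205) ≈ 4.5972 half-lives, so t½ = 50.11/4.5972 ≈ 10.9 hours.
From t = 58 to t = 95.4: 2.83 × (1/2)^((95.4−58)/10.9) ≈ 0.26236 ng/mL.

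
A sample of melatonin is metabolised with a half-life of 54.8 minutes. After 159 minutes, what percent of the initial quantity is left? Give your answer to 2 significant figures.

13%

n = 159/54.8 ≈ 2.9015 half-lives.
Fraction remaining = (1/2)^2.9015 ≈ 0.13384, i.e. 13.384%.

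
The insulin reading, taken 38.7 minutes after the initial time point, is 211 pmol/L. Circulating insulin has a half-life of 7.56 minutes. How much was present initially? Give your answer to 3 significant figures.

Number of half-lives elapsed: n = 38.7/7.56 ≈ 5.119.
A₀ = A × 2^n = 211 × 2^5.119 = 211 × 34.753 ≈ 7332.8 pmol/L.

7330 pmol/L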